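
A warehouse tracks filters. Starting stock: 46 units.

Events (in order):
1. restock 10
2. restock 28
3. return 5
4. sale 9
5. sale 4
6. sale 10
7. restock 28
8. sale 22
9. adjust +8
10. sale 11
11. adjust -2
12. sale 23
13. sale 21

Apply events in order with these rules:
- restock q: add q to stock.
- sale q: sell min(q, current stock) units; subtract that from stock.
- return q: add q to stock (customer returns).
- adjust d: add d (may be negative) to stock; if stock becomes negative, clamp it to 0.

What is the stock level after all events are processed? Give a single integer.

Answer: 23

Derivation:
Processing events:
Start: stock = 46
  Event 1 (restock 10): 46 + 10 = 56
  Event 2 (restock 28): 56 + 28 = 84
  Event 3 (return 5): 84 + 5 = 89
  Event 4 (sale 9): sell min(9,89)=9. stock: 89 - 9 = 80. total_sold = 9
  Event 5 (sale 4): sell min(4,80)=4. stock: 80 - 4 = 76. total_sold = 13
  Event 6 (sale 10): sell min(10,76)=10. stock: 76 - 10 = 66. total_sold = 23
  Event 7 (restock 28): 66 + 28 = 94
  Event 8 (sale 22): sell min(22,94)=22. stock: 94 - 22 = 72. total_sold = 45
  Event 9 (adjust +8): 72 + 8 = 80
  Event 10 (sale 11): sell min(11,80)=11. stock: 80 - 11 = 69. total_sold = 56
  Event 11 (adjust -2): 69 + -2 = 67
  Event 12 (sale 23): sell min(23,67)=23. stock: 67 - 23 = 44. total_sold = 79
  Event 13 (sale 21): sell min(21,44)=21. stock: 44 - 21 = 23. total_sold = 100
Final: stock = 23, total_sold = 100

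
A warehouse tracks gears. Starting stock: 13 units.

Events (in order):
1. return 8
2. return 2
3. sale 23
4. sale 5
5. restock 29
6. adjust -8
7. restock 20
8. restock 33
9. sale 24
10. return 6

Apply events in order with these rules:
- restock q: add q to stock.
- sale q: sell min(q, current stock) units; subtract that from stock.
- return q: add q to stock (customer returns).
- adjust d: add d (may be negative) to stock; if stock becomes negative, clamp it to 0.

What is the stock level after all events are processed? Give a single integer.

Processing events:
Start: stock = 13
  Event 1 (return 8): 13 + 8 = 21
  Event 2 (return 2): 21 + 2 = 23
  Event 3 (sale 23): sell min(23,23)=23. stock: 23 - 23 = 0. total_sold = 23
  Event 4 (sale 5): sell min(5,0)=0. stock: 0 - 0 = 0. total_sold = 23
  Event 5 (restock 29): 0 + 29 = 29
  Event 6 (adjust -8): 29 + -8 = 21
  Event 7 (restock 20): 21 + 20 = 41
  Event 8 (restock 33): 41 + 33 = 74
  Event 9 (sale 24): sell min(24,74)=24. stock: 74 - 24 = 50. total_sold = 47
  Event 10 (return 6): 50 + 6 = 56
Final: stock = 56, total_sold = 47

Answer: 56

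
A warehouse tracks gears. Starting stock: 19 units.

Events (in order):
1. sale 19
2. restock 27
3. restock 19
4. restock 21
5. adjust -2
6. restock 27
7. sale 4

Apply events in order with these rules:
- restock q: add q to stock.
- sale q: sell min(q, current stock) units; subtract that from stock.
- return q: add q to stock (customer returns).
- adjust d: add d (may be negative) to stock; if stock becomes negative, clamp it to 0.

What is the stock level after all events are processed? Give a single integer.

Processing events:
Start: stock = 19
  Event 1 (sale 19): sell min(19,19)=19. stock: 19 - 19 = 0. total_sold = 19
  Event 2 (restock 27): 0 + 27 = 27
  Event 3 (restock 19): 27 + 19 = 46
  Event 4 (restock 21): 46 + 21 = 67
  Event 5 (adjust -2): 67 + -2 = 65
  Event 6 (restock 27): 65 + 27 = 92
  Event 7 (sale 4): sell min(4,92)=4. stock: 92 - 4 = 88. total_sold = 23
Final: stock = 88, total_sold = 23

Answer: 88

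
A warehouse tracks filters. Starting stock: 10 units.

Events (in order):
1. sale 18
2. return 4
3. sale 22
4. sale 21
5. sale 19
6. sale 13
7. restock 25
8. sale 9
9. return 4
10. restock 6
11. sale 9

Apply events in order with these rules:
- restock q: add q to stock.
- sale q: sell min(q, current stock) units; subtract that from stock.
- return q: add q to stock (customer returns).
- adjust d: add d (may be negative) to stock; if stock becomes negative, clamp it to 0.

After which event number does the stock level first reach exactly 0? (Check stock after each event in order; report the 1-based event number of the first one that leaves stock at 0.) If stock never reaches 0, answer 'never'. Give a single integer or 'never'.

Processing events:
Start: stock = 10
  Event 1 (sale 18): sell min(18,10)=10. stock: 10 - 10 = 0. total_sold = 10
  Event 2 (return 4): 0 + 4 = 4
  Event 3 (sale 22): sell min(22,4)=4. stock: 4 - 4 = 0. total_sold = 14
  Event 4 (sale 21): sell min(21,0)=0. stock: 0 - 0 = 0. total_sold = 14
  Event 5 (sale 19): sell min(19,0)=0. stock: 0 - 0 = 0. total_sold = 14
  Event 6 (sale 13): sell min(13,0)=0. stock: 0 - 0 = 0. total_sold = 14
  Event 7 (restock 25): 0 + 25 = 25
  Event 8 (sale 9): sell min(9,25)=9. stock: 25 - 9 = 16. total_sold = 23
  Event 9 (return 4): 16 + 4 = 20
  Event 10 (restock 6): 20 + 6 = 26
  Event 11 (sale 9): sell min(9,26)=9. stock: 26 - 9 = 17. total_sold = 32
Final: stock = 17, total_sold = 32

First zero at event 1.

Answer: 1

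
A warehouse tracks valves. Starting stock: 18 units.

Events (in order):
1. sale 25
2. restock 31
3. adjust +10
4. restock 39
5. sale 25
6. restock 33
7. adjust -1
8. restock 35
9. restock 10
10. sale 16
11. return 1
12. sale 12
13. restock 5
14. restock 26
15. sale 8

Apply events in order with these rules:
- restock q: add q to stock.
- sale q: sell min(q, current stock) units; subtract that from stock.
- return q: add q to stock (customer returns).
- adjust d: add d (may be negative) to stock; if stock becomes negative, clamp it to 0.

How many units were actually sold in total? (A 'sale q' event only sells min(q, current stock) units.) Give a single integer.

Processing events:
Start: stock = 18
  Event 1 (sale 25): sell min(25,18)=18. stock: 18 - 18 = 0. total_sold = 18
  Event 2 (restock 31): 0 + 31 = 31
  Event 3 (adjust +10): 31 + 10 = 41
  Event 4 (restock 39): 41 + 39 = 80
  Event 5 (sale 25): sell min(25,80)=25. stock: 80 - 25 = 55. total_sold = 43
  Event 6 (restock 33): 55 + 33 = 88
  Event 7 (adjust -1): 88 + -1 = 87
  Event 8 (restock 35): 87 + 35 = 122
  Event 9 (restock 10): 122 + 10 = 132
  Event 10 (sale 16): sell min(16,132)=16. stock: 132 - 16 = 116. total_sold = 59
  Event 11 (return 1): 116 + 1 = 117
  Event 12 (sale 12): sell min(12,117)=12. stock: 117 - 12 = 105. total_sold = 71
  Event 13 (restock 5): 105 + 5 = 110
  Event 14 (restock 26): 110 + 26 = 136
  Event 15 (sale 8): sell min(8,136)=8. stock: 136 - 8 = 128. total_sold = 79
Final: stock = 128, total_sold = 79

Answer: 79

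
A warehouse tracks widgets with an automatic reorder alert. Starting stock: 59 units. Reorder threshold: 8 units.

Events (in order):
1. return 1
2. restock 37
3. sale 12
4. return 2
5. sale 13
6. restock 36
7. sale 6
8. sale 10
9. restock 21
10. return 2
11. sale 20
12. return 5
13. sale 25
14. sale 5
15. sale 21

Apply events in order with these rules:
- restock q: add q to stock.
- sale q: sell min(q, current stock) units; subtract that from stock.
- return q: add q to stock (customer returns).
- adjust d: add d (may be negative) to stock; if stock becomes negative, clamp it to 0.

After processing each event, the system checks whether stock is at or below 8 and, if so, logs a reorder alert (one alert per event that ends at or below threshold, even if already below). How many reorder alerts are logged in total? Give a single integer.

Processing events:
Start: stock = 59
  Event 1 (return 1): 59 + 1 = 60
  Event 2 (restock 37): 60 + 37 = 97
  Event 3 (sale 12): sell min(12,97)=12. stock: 97 - 12 = 85. total_sold = 12
  Event 4 (return 2): 85 + 2 = 87
  Event 5 (sale 13): sell min(13,87)=13. stock: 87 - 13 = 74. total_sold = 25
  Event 6 (restock 36): 74 + 36 = 110
  Event 7 (sale 6): sell min(6,110)=6. stock: 110 - 6 = 104. total_sold = 31
  Event 8 (sale 10): sell min(10,104)=10. stock: 104 - 10 = 94. total_sold = 41
  Event 9 (restock 21): 94 + 21 = 115
  Event 10 (return 2): 115 + 2 = 117
  Event 11 (sale 20): sell min(20,117)=20. stock: 117 - 20 = 97. total_sold = 61
  Event 12 (return 5): 97 + 5 = 102
  Event 13 (sale 25): sell min(25,102)=25. stock: 102 - 25 = 77. total_sold = 86
  Event 14 (sale 5): sell min(5,77)=5. stock: 77 - 5 = 72. total_sold = 91
  Event 15 (sale 21): sell min(21,72)=21. stock: 72 - 21 = 51. total_sold = 112
Final: stock = 51, total_sold = 112

Checking against threshold 8:
  After event 1: stock=60 > 8
  After event 2: stock=97 > 8
  After event 3: stock=85 > 8
  After event 4: stock=87 > 8
  After event 5: stock=74 > 8
  After event 6: stock=110 > 8
  After event 7: stock=104 > 8
  After event 8: stock=94 > 8
  After event 9: stock=115 > 8
  After event 10: stock=117 > 8
  After event 11: stock=97 > 8
  After event 12: stock=102 > 8
  After event 13: stock=77 > 8
  After event 14: stock=72 > 8
  After event 15: stock=51 > 8
Alert events: []. Count = 0

Answer: 0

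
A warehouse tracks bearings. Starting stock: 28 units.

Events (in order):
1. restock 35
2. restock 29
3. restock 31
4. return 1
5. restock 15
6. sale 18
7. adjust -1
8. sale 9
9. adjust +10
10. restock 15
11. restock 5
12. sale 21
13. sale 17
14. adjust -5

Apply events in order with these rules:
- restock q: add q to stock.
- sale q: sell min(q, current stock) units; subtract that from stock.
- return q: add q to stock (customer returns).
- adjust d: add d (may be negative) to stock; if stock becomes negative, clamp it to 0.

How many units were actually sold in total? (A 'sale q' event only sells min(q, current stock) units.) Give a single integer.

Answer: 65

Derivation:
Processing events:
Start: stock = 28
  Event 1 (restock 35): 28 + 35 = 63
  Event 2 (restock 29): 63 + 29 = 92
  Event 3 (restock 31): 92 + 31 = 123
  Event 4 (return 1): 123 + 1 = 124
  Event 5 (restock 15): 124 + 15 = 139
  Event 6 (sale 18): sell min(18,139)=18. stock: 139 - 18 = 121. total_sold = 18
  Event 7 (adjust -1): 121 + -1 = 120
  Event 8 (sale 9): sell min(9,120)=9. stock: 120 - 9 = 111. total_sold = 27
  Event 9 (adjust +10): 111 + 10 = 121
  Event 10 (restock 15): 121 + 15 = 136
  Event 11 (restock 5): 136 + 5 = 141
  Event 12 (sale 21): sell min(21,141)=21. stock: 141 - 21 = 120. total_sold = 48
  Event 13 (sale 17): sell min(17,120)=17. stock: 120 - 17 = 103. total_sold = 65
  Event 14 (adjust -5): 103 + -5 = 98
Final: stock = 98, total_sold = 65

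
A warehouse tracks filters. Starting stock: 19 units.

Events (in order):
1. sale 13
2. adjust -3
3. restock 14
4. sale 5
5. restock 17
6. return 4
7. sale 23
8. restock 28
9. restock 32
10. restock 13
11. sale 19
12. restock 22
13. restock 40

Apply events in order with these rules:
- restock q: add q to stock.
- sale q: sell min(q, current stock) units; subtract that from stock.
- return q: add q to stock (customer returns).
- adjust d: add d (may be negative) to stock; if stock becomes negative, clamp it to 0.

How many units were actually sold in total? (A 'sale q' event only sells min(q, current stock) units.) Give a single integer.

Processing events:
Start: stock = 19
  Event 1 (sale 13): sell min(13,19)=13. stock: 19 - 13 = 6. total_sold = 13
  Event 2 (adjust -3): 6 + -3 = 3
  Event 3 (restock 14): 3 + 14 = 17
  Event 4 (sale 5): sell min(5,17)=5. stock: 17 - 5 = 12. total_sold = 18
  Event 5 (restock 17): 12 + 17 = 29
  Event 6 (return 4): 29 + 4 = 33
  Event 7 (sale 23): sell min(23,33)=23. stock: 33 - 23 = 10. total_sold = 41
  Event 8 (restock 28): 10 + 28 = 38
  Event 9 (restock 32): 38 + 32 = 70
  Event 10 (restock 13): 70 + 13 = 83
  Event 11 (sale 19): sell min(19,83)=19. stock: 83 - 19 = 64. total_sold = 60
  Event 12 (restock 22): 64 + 22 = 86
  Event 13 (restock 40): 86 + 40 = 126
Final: stock = 126, total_sold = 60

Answer: 60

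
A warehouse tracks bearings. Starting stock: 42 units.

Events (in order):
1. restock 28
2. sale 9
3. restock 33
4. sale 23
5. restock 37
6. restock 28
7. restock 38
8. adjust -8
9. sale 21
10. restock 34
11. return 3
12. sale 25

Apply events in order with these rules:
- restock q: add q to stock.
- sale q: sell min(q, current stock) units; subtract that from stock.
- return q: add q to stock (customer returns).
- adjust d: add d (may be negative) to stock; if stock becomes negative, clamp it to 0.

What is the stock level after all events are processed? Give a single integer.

Answer: 157

Derivation:
Processing events:
Start: stock = 42
  Event 1 (restock 28): 42 + 28 = 70
  Event 2 (sale 9): sell min(9,70)=9. stock: 70 - 9 = 61. total_sold = 9
  Event 3 (restock 33): 61 + 33 = 94
  Event 4 (sale 23): sell min(23,94)=23. stock: 94 - 23 = 71. total_sold = 32
  Event 5 (restock 37): 71 + 37 = 108
  Event 6 (restock 28): 108 + 28 = 136
  Event 7 (restock 38): 136 + 38 = 174
  Event 8 (adjust -8): 174 + -8 = 166
  Event 9 (sale 21): sell min(21,166)=21. stock: 166 - 21 = 145. total_sold = 53
  Event 10 (restock 34): 145 + 34 = 179
  Event 11 (return 3): 179 + 3 = 182
  Event 12 (sale 25): sell min(25,182)=25. stock: 182 - 25 = 157. total_sold = 78
Final: stock = 157, total_sold = 78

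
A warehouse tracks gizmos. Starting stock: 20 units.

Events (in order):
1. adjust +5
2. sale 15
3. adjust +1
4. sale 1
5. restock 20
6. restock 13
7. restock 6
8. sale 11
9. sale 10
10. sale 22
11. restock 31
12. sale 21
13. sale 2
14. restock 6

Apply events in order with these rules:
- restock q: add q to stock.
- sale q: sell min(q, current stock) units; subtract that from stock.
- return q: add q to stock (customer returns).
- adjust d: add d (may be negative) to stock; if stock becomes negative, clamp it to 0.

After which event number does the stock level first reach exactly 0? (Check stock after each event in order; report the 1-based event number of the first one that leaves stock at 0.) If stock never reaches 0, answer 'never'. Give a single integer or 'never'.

Answer: never

Derivation:
Processing events:
Start: stock = 20
  Event 1 (adjust +5): 20 + 5 = 25
  Event 2 (sale 15): sell min(15,25)=15. stock: 25 - 15 = 10. total_sold = 15
  Event 3 (adjust +1): 10 + 1 = 11
  Event 4 (sale 1): sell min(1,11)=1. stock: 11 - 1 = 10. total_sold = 16
  Event 5 (restock 20): 10 + 20 = 30
  Event 6 (restock 13): 30 + 13 = 43
  Event 7 (restock 6): 43 + 6 = 49
  Event 8 (sale 11): sell min(11,49)=11. stock: 49 - 11 = 38. total_sold = 27
  Event 9 (sale 10): sell min(10,38)=10. stock: 38 - 10 = 28. total_sold = 37
  Event 10 (sale 22): sell min(22,28)=22. stock: 28 - 22 = 6. total_sold = 59
  Event 11 (restock 31): 6 + 31 = 37
  Event 12 (sale 21): sell min(21,37)=21. stock: 37 - 21 = 16. total_sold = 80
  Event 13 (sale 2): sell min(2,16)=2. stock: 16 - 2 = 14. total_sold = 82
  Event 14 (restock 6): 14 + 6 = 20
Final: stock = 20, total_sold = 82

Stock never reaches 0.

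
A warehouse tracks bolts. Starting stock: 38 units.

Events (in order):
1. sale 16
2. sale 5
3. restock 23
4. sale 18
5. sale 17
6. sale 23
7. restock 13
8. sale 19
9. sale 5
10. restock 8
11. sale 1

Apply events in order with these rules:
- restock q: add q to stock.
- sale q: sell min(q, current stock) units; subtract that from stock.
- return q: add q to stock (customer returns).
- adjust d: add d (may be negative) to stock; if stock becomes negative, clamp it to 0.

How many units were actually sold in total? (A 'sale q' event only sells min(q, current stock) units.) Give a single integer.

Answer: 75

Derivation:
Processing events:
Start: stock = 38
  Event 1 (sale 16): sell min(16,38)=16. stock: 38 - 16 = 22. total_sold = 16
  Event 2 (sale 5): sell min(5,22)=5. stock: 22 - 5 = 17. total_sold = 21
  Event 3 (restock 23): 17 + 23 = 40
  Event 4 (sale 18): sell min(18,40)=18. stock: 40 - 18 = 22. total_sold = 39
  Event 5 (sale 17): sell min(17,22)=17. stock: 22 - 17 = 5. total_sold = 56
  Event 6 (sale 23): sell min(23,5)=5. stock: 5 - 5 = 0. total_sold = 61
  Event 7 (restock 13): 0 + 13 = 13
  Event 8 (sale 19): sell min(19,13)=13. stock: 13 - 13 = 0. total_sold = 74
  Event 9 (sale 5): sell min(5,0)=0. stock: 0 - 0 = 0. total_sold = 74
  Event 10 (restock 8): 0 + 8 = 8
  Event 11 (sale 1): sell min(1,8)=1. stock: 8 - 1 = 7. total_sold = 75
Final: stock = 7, total_sold = 75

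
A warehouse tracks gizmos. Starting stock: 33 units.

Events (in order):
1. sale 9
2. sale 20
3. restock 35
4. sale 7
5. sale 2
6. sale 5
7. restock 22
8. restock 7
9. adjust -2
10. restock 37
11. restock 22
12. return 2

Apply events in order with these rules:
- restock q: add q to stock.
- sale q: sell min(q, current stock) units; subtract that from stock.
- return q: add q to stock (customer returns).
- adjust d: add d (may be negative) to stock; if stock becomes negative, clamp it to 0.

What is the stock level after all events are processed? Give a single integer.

Processing events:
Start: stock = 33
  Event 1 (sale 9): sell min(9,33)=9. stock: 33 - 9 = 24. total_sold = 9
  Event 2 (sale 20): sell min(20,24)=20. stock: 24 - 20 = 4. total_sold = 29
  Event 3 (restock 35): 4 + 35 = 39
  Event 4 (sale 7): sell min(7,39)=7. stock: 39 - 7 = 32. total_sold = 36
  Event 5 (sale 2): sell min(2,32)=2. stock: 32 - 2 = 30. total_sold = 38
  Event 6 (sale 5): sell min(5,30)=5. stock: 30 - 5 = 25. total_sold = 43
  Event 7 (restock 22): 25 + 22 = 47
  Event 8 (restock 7): 47 + 7 = 54
  Event 9 (adjust -2): 54 + -2 = 52
  Event 10 (restock 37): 52 + 37 = 89
  Event 11 (restock 22): 89 + 22 = 111
  Event 12 (return 2): 111 + 2 = 113
Final: stock = 113, total_sold = 43

Answer: 113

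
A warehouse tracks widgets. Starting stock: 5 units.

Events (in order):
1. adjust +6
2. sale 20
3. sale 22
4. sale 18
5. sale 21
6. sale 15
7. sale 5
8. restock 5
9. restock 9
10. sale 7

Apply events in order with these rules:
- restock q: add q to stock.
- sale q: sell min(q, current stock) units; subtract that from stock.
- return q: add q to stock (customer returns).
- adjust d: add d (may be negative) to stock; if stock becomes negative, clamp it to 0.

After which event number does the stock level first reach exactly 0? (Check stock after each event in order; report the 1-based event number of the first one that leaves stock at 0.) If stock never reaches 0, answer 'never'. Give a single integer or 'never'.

Answer: 2

Derivation:
Processing events:
Start: stock = 5
  Event 1 (adjust +6): 5 + 6 = 11
  Event 2 (sale 20): sell min(20,11)=11. stock: 11 - 11 = 0. total_sold = 11
  Event 3 (sale 22): sell min(22,0)=0. stock: 0 - 0 = 0. total_sold = 11
  Event 4 (sale 18): sell min(18,0)=0. stock: 0 - 0 = 0. total_sold = 11
  Event 5 (sale 21): sell min(21,0)=0. stock: 0 - 0 = 0. total_sold = 11
  Event 6 (sale 15): sell min(15,0)=0. stock: 0 - 0 = 0. total_sold = 11
  Event 7 (sale 5): sell min(5,0)=0. stock: 0 - 0 = 0. total_sold = 11
  Event 8 (restock 5): 0 + 5 = 5
  Event 9 (restock 9): 5 + 9 = 14
  Event 10 (sale 7): sell min(7,14)=7. stock: 14 - 7 = 7. total_sold = 18
Final: stock = 7, total_sold = 18

First zero at event 2.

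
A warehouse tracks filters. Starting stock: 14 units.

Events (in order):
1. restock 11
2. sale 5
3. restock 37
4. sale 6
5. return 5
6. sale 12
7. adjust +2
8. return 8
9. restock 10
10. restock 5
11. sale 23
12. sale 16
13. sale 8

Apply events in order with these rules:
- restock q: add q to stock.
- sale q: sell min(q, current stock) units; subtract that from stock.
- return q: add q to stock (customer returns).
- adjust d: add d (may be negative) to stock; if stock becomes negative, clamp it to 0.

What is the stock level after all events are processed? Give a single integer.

Processing events:
Start: stock = 14
  Event 1 (restock 11): 14 + 11 = 25
  Event 2 (sale 5): sell min(5,25)=5. stock: 25 - 5 = 20. total_sold = 5
  Event 3 (restock 37): 20 + 37 = 57
  Event 4 (sale 6): sell min(6,57)=6. stock: 57 - 6 = 51. total_sold = 11
  Event 5 (return 5): 51 + 5 = 56
  Event 6 (sale 12): sell min(12,56)=12. stock: 56 - 12 = 44. total_sold = 23
  Event 7 (adjust +2): 44 + 2 = 46
  Event 8 (return 8): 46 + 8 = 54
  Event 9 (restock 10): 54 + 10 = 64
  Event 10 (restock 5): 64 + 5 = 69
  Event 11 (sale 23): sell min(23,69)=23. stock: 69 - 23 = 46. total_sold = 46
  Event 12 (sale 16): sell min(16,46)=16. stock: 46 - 16 = 30. total_sold = 62
  Event 13 (sale 8): sell min(8,30)=8. stock: 30 - 8 = 22. total_sold = 70
Final: stock = 22, total_sold = 70

Answer: 22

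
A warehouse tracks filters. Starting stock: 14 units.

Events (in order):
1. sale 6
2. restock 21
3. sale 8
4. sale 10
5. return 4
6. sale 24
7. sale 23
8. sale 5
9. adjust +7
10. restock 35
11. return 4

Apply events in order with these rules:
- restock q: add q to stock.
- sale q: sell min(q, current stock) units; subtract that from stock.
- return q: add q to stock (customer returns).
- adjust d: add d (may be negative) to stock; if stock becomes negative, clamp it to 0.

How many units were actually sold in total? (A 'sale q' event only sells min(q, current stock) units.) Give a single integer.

Answer: 39

Derivation:
Processing events:
Start: stock = 14
  Event 1 (sale 6): sell min(6,14)=6. stock: 14 - 6 = 8. total_sold = 6
  Event 2 (restock 21): 8 + 21 = 29
  Event 3 (sale 8): sell min(8,29)=8. stock: 29 - 8 = 21. total_sold = 14
  Event 4 (sale 10): sell min(10,21)=10. stock: 21 - 10 = 11. total_sold = 24
  Event 5 (return 4): 11 + 4 = 15
  Event 6 (sale 24): sell min(24,15)=15. stock: 15 - 15 = 0. total_sold = 39
  Event 7 (sale 23): sell min(23,0)=0. stock: 0 - 0 = 0. total_sold = 39
  Event 8 (sale 5): sell min(5,0)=0. stock: 0 - 0 = 0. total_sold = 39
  Event 9 (adjust +7): 0 + 7 = 7
  Event 10 (restock 35): 7 + 35 = 42
  Event 11 (return 4): 42 + 4 = 46
Final: stock = 46, total_sold = 39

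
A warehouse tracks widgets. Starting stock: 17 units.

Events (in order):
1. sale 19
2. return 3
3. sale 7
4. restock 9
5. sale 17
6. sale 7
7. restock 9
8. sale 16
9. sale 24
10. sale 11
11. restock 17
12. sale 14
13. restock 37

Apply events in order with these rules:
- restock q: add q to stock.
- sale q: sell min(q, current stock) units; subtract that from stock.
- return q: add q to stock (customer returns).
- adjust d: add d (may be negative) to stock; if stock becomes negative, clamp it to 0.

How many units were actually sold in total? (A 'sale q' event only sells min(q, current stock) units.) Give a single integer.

Processing events:
Start: stock = 17
  Event 1 (sale 19): sell min(19,17)=17. stock: 17 - 17 = 0. total_sold = 17
  Event 2 (return 3): 0 + 3 = 3
  Event 3 (sale 7): sell min(7,3)=3. stock: 3 - 3 = 0. total_sold = 20
  Event 4 (restock 9): 0 + 9 = 9
  Event 5 (sale 17): sell min(17,9)=9. stock: 9 - 9 = 0. total_sold = 29
  Event 6 (sale 7): sell min(7,0)=0. stock: 0 - 0 = 0. total_sold = 29
  Event 7 (restock 9): 0 + 9 = 9
  Event 8 (sale 16): sell min(16,9)=9. stock: 9 - 9 = 0. total_sold = 38
  Event 9 (sale 24): sell min(24,0)=0. stock: 0 - 0 = 0. total_sold = 38
  Event 10 (sale 11): sell min(11,0)=0. stock: 0 - 0 = 0. total_sold = 38
  Event 11 (restock 17): 0 + 17 = 17
  Event 12 (sale 14): sell min(14,17)=14. stock: 17 - 14 = 3. total_sold = 52
  Event 13 (restock 37): 3 + 37 = 40
Final: stock = 40, total_sold = 52

Answer: 52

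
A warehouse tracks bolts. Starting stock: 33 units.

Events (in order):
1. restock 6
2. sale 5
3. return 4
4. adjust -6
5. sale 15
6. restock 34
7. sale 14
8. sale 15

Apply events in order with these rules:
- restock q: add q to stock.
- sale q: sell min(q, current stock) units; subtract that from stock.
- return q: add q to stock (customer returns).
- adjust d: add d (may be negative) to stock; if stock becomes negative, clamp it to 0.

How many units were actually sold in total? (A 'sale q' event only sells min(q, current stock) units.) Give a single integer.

Answer: 49

Derivation:
Processing events:
Start: stock = 33
  Event 1 (restock 6): 33 + 6 = 39
  Event 2 (sale 5): sell min(5,39)=5. stock: 39 - 5 = 34. total_sold = 5
  Event 3 (return 4): 34 + 4 = 38
  Event 4 (adjust -6): 38 + -6 = 32
  Event 5 (sale 15): sell min(15,32)=15. stock: 32 - 15 = 17. total_sold = 20
  Event 6 (restock 34): 17 + 34 = 51
  Event 7 (sale 14): sell min(14,51)=14. stock: 51 - 14 = 37. total_sold = 34
  Event 8 (sale 15): sell min(15,37)=15. stock: 37 - 15 = 22. total_sold = 49
Final: stock = 22, total_sold = 49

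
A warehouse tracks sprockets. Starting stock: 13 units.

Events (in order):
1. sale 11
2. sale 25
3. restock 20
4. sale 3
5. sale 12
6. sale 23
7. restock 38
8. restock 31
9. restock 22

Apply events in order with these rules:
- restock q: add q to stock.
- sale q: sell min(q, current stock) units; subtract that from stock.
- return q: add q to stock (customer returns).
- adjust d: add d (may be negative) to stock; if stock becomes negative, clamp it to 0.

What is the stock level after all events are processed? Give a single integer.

Processing events:
Start: stock = 13
  Event 1 (sale 11): sell min(11,13)=11. stock: 13 - 11 = 2. total_sold = 11
  Event 2 (sale 25): sell min(25,2)=2. stock: 2 - 2 = 0. total_sold = 13
  Event 3 (restock 20): 0 + 20 = 20
  Event 4 (sale 3): sell min(3,20)=3. stock: 20 - 3 = 17. total_sold = 16
  Event 5 (sale 12): sell min(12,17)=12. stock: 17 - 12 = 5. total_sold = 28
  Event 6 (sale 23): sell min(23,5)=5. stock: 5 - 5 = 0. total_sold = 33
  Event 7 (restock 38): 0 + 38 = 38
  Event 8 (restock 31): 38 + 31 = 69
  Event 9 (restock 22): 69 + 22 = 91
Final: stock = 91, total_sold = 33

Answer: 91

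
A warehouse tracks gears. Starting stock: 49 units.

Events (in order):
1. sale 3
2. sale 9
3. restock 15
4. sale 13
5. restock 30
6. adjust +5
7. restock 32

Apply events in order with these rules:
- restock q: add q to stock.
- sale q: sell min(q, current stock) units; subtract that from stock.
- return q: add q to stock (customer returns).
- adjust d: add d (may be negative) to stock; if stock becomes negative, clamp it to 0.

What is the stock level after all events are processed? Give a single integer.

Processing events:
Start: stock = 49
  Event 1 (sale 3): sell min(3,49)=3. stock: 49 - 3 = 46. total_sold = 3
  Event 2 (sale 9): sell min(9,46)=9. stock: 46 - 9 = 37. total_sold = 12
  Event 3 (restock 15): 37 + 15 = 52
  Event 4 (sale 13): sell min(13,52)=13. stock: 52 - 13 = 39. total_sold = 25
  Event 5 (restock 30): 39 + 30 = 69
  Event 6 (adjust +5): 69 + 5 = 74
  Event 7 (restock 32): 74 + 32 = 106
Final: stock = 106, total_sold = 25

Answer: 106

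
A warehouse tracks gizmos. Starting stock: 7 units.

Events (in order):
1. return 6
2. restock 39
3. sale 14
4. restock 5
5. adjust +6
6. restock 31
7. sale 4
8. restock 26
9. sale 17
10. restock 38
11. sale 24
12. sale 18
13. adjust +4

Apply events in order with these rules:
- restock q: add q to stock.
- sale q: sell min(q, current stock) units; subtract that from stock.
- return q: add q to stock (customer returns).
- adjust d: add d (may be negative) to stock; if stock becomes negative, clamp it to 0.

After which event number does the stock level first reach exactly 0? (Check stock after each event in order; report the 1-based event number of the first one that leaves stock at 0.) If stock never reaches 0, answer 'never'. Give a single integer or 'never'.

Processing events:
Start: stock = 7
  Event 1 (return 6): 7 + 6 = 13
  Event 2 (restock 39): 13 + 39 = 52
  Event 3 (sale 14): sell min(14,52)=14. stock: 52 - 14 = 38. total_sold = 14
  Event 4 (restock 5): 38 + 5 = 43
  Event 5 (adjust +6): 43 + 6 = 49
  Event 6 (restock 31): 49 + 31 = 80
  Event 7 (sale 4): sell min(4,80)=4. stock: 80 - 4 = 76. total_sold = 18
  Event 8 (restock 26): 76 + 26 = 102
  Event 9 (sale 17): sell min(17,102)=17. stock: 102 - 17 = 85. total_sold = 35
  Event 10 (restock 38): 85 + 38 = 123
  Event 11 (sale 24): sell min(24,123)=24. stock: 123 - 24 = 99. total_sold = 59
  Event 12 (sale 18): sell min(18,99)=18. stock: 99 - 18 = 81. total_sold = 77
  Event 13 (adjust +4): 81 + 4 = 85
Final: stock = 85, total_sold = 77

Stock never reaches 0.

Answer: never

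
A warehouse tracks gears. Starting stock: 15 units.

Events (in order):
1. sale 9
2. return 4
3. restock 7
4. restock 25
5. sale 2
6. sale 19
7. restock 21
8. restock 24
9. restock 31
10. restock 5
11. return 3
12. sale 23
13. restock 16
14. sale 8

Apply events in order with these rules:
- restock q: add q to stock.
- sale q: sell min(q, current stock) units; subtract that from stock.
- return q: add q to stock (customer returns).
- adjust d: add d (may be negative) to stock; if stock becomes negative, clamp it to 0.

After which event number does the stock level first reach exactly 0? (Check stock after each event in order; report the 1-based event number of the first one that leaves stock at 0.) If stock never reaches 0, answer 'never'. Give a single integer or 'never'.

Answer: never

Derivation:
Processing events:
Start: stock = 15
  Event 1 (sale 9): sell min(9,15)=9. stock: 15 - 9 = 6. total_sold = 9
  Event 2 (return 4): 6 + 4 = 10
  Event 3 (restock 7): 10 + 7 = 17
  Event 4 (restock 25): 17 + 25 = 42
  Event 5 (sale 2): sell min(2,42)=2. stock: 42 - 2 = 40. total_sold = 11
  Event 6 (sale 19): sell min(19,40)=19. stock: 40 - 19 = 21. total_sold = 30
  Event 7 (restock 21): 21 + 21 = 42
  Event 8 (restock 24): 42 + 24 = 66
  Event 9 (restock 31): 66 + 31 = 97
  Event 10 (restock 5): 97 + 5 = 102
  Event 11 (return 3): 102 + 3 = 105
  Event 12 (sale 23): sell min(23,105)=23. stock: 105 - 23 = 82. total_sold = 53
  Event 13 (restock 16): 82 + 16 = 98
  Event 14 (sale 8): sell min(8,98)=8. stock: 98 - 8 = 90. total_sold = 61
Final: stock = 90, total_sold = 61

Stock never reaches 0.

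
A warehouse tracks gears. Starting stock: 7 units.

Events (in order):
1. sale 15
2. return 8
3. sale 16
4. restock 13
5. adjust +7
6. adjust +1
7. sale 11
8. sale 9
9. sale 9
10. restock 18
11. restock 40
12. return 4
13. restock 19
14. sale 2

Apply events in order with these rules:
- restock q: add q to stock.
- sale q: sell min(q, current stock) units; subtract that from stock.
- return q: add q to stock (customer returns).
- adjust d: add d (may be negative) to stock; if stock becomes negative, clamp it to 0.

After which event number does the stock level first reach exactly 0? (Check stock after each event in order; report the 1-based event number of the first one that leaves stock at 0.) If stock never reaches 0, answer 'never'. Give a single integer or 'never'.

Answer: 1

Derivation:
Processing events:
Start: stock = 7
  Event 1 (sale 15): sell min(15,7)=7. stock: 7 - 7 = 0. total_sold = 7
  Event 2 (return 8): 0 + 8 = 8
  Event 3 (sale 16): sell min(16,8)=8. stock: 8 - 8 = 0. total_sold = 15
  Event 4 (restock 13): 0 + 13 = 13
  Event 5 (adjust +7): 13 + 7 = 20
  Event 6 (adjust +1): 20 + 1 = 21
  Event 7 (sale 11): sell min(11,21)=11. stock: 21 - 11 = 10. total_sold = 26
  Event 8 (sale 9): sell min(9,10)=9. stock: 10 - 9 = 1. total_sold = 35
  Event 9 (sale 9): sell min(9,1)=1. stock: 1 - 1 = 0. total_sold = 36
  Event 10 (restock 18): 0 + 18 = 18
  Event 11 (restock 40): 18 + 40 = 58
  Event 12 (return 4): 58 + 4 = 62
  Event 13 (restock 19): 62 + 19 = 81
  Event 14 (sale 2): sell min(2,81)=2. stock: 81 - 2 = 79. total_sold = 38
Final: stock = 79, total_sold = 38

First zero at event 1.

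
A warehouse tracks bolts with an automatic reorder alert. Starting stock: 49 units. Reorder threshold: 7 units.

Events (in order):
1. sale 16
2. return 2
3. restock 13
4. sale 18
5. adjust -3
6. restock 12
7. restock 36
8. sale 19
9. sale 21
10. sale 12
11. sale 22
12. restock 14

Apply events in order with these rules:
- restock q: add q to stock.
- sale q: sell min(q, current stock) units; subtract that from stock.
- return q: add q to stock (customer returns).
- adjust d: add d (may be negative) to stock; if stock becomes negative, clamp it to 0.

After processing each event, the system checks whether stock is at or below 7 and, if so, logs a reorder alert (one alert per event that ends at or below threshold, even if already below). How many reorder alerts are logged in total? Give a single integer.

Answer: 1

Derivation:
Processing events:
Start: stock = 49
  Event 1 (sale 16): sell min(16,49)=16. stock: 49 - 16 = 33. total_sold = 16
  Event 2 (return 2): 33 + 2 = 35
  Event 3 (restock 13): 35 + 13 = 48
  Event 4 (sale 18): sell min(18,48)=18. stock: 48 - 18 = 30. total_sold = 34
  Event 5 (adjust -3): 30 + -3 = 27
  Event 6 (restock 12): 27 + 12 = 39
  Event 7 (restock 36): 39 + 36 = 75
  Event 8 (sale 19): sell min(19,75)=19. stock: 75 - 19 = 56. total_sold = 53
  Event 9 (sale 21): sell min(21,56)=21. stock: 56 - 21 = 35. total_sold = 74
  Event 10 (sale 12): sell min(12,35)=12. stock: 35 - 12 = 23. total_sold = 86
  Event 11 (sale 22): sell min(22,23)=22. stock: 23 - 22 = 1. total_sold = 108
  Event 12 (restock 14): 1 + 14 = 15
Final: stock = 15, total_sold = 108

Checking against threshold 7:
  After event 1: stock=33 > 7
  After event 2: stock=35 > 7
  After event 3: stock=48 > 7
  After event 4: stock=30 > 7
  After event 5: stock=27 > 7
  After event 6: stock=39 > 7
  After event 7: stock=75 > 7
  After event 8: stock=56 > 7
  After event 9: stock=35 > 7
  After event 10: stock=23 > 7
  After event 11: stock=1 <= 7 -> ALERT
  After event 12: stock=15 > 7
Alert events: [11]. Count = 1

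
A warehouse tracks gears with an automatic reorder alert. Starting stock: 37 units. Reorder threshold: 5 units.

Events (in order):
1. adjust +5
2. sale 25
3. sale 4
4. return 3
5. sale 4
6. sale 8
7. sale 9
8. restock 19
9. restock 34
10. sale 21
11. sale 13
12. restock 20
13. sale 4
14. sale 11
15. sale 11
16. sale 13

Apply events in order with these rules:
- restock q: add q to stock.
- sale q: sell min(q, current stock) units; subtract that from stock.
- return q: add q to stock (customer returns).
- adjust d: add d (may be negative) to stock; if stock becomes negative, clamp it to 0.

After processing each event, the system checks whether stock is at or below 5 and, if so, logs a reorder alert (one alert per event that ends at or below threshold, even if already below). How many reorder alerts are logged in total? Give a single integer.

Answer: 3

Derivation:
Processing events:
Start: stock = 37
  Event 1 (adjust +5): 37 + 5 = 42
  Event 2 (sale 25): sell min(25,42)=25. stock: 42 - 25 = 17. total_sold = 25
  Event 3 (sale 4): sell min(4,17)=4. stock: 17 - 4 = 13. total_sold = 29
  Event 4 (return 3): 13 + 3 = 16
  Event 5 (sale 4): sell min(4,16)=4. stock: 16 - 4 = 12. total_sold = 33
  Event 6 (sale 8): sell min(8,12)=8. stock: 12 - 8 = 4. total_sold = 41
  Event 7 (sale 9): sell min(9,4)=4. stock: 4 - 4 = 0. total_sold = 45
  Event 8 (restock 19): 0 + 19 = 19
  Event 9 (restock 34): 19 + 34 = 53
  Event 10 (sale 21): sell min(21,53)=21. stock: 53 - 21 = 32. total_sold = 66
  Event 11 (sale 13): sell min(13,32)=13. stock: 32 - 13 = 19. total_sold = 79
  Event 12 (restock 20): 19 + 20 = 39
  Event 13 (sale 4): sell min(4,39)=4. stock: 39 - 4 = 35. total_sold = 83
  Event 14 (sale 11): sell min(11,35)=11. stock: 35 - 11 = 24. total_sold = 94
  Event 15 (sale 11): sell min(11,24)=11. stock: 24 - 11 = 13. total_sold = 105
  Event 16 (sale 13): sell min(13,13)=13. stock: 13 - 13 = 0. total_sold = 118
Final: stock = 0, total_sold = 118

Checking against threshold 5:
  After event 1: stock=42 > 5
  After event 2: stock=17 > 5
  After event 3: stock=13 > 5
  After event 4: stock=16 > 5
  After event 5: stock=12 > 5
  After event 6: stock=4 <= 5 -> ALERT
  After event 7: stock=0 <= 5 -> ALERT
  After event 8: stock=19 > 5
  After event 9: stock=53 > 5
  After event 10: stock=32 > 5
  After event 11: stock=19 > 5
  After event 12: stock=39 > 5
  After event 13: stock=35 > 5
  After event 14: stock=24 > 5
  After event 15: stock=13 > 5
  After event 16: stock=0 <= 5 -> ALERT
Alert events: [6, 7, 16]. Count = 3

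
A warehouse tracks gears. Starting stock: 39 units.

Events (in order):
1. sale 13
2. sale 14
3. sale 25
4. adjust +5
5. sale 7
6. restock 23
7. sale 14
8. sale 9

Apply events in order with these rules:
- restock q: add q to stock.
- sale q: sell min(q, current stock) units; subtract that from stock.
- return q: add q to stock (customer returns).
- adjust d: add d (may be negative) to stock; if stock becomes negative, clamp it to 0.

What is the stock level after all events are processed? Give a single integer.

Processing events:
Start: stock = 39
  Event 1 (sale 13): sell min(13,39)=13. stock: 39 - 13 = 26. total_sold = 13
  Event 2 (sale 14): sell min(14,26)=14. stock: 26 - 14 = 12. total_sold = 27
  Event 3 (sale 25): sell min(25,12)=12. stock: 12 - 12 = 0. total_sold = 39
  Event 4 (adjust +5): 0 + 5 = 5
  Event 5 (sale 7): sell min(7,5)=5. stock: 5 - 5 = 0. total_sold = 44
  Event 6 (restock 23): 0 + 23 = 23
  Event 7 (sale 14): sell min(14,23)=14. stock: 23 - 14 = 9. total_sold = 58
  Event 8 (sale 9): sell min(9,9)=9. stock: 9 - 9 = 0. total_sold = 67
Final: stock = 0, total_sold = 67

Answer: 0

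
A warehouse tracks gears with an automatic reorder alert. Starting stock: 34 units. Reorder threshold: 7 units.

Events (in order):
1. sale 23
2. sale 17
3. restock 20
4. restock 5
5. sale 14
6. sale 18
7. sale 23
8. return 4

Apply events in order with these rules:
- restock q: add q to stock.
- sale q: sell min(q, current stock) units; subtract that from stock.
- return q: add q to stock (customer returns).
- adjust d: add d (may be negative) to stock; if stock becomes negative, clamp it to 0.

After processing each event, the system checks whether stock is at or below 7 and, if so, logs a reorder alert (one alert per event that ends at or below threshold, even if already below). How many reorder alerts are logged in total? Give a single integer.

Processing events:
Start: stock = 34
  Event 1 (sale 23): sell min(23,34)=23. stock: 34 - 23 = 11. total_sold = 23
  Event 2 (sale 17): sell min(17,11)=11. stock: 11 - 11 = 0. total_sold = 34
  Event 3 (restock 20): 0 + 20 = 20
  Event 4 (restock 5): 20 + 5 = 25
  Event 5 (sale 14): sell min(14,25)=14. stock: 25 - 14 = 11. total_sold = 48
  Event 6 (sale 18): sell min(18,11)=11. stock: 11 - 11 = 0. total_sold = 59
  Event 7 (sale 23): sell min(23,0)=0. stock: 0 - 0 = 0. total_sold = 59
  Event 8 (return 4): 0 + 4 = 4
Final: stock = 4, total_sold = 59

Checking against threshold 7:
  After event 1: stock=11 > 7
  After event 2: stock=0 <= 7 -> ALERT
  After event 3: stock=20 > 7
  After event 4: stock=25 > 7
  After event 5: stock=11 > 7
  After event 6: stock=0 <= 7 -> ALERT
  After event 7: stock=0 <= 7 -> ALERT
  After event 8: stock=4 <= 7 -> ALERT
Alert events: [2, 6, 7, 8]. Count = 4

Answer: 4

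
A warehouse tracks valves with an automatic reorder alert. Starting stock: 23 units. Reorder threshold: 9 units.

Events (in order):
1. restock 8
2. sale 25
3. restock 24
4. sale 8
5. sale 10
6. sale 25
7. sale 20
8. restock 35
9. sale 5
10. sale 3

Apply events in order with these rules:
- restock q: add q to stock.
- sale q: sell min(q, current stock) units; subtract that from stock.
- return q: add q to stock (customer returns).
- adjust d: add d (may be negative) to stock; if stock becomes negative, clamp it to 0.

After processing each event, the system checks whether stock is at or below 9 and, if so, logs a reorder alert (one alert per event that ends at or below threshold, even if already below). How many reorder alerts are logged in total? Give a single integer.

Answer: 3

Derivation:
Processing events:
Start: stock = 23
  Event 1 (restock 8): 23 + 8 = 31
  Event 2 (sale 25): sell min(25,31)=25. stock: 31 - 25 = 6. total_sold = 25
  Event 3 (restock 24): 6 + 24 = 30
  Event 4 (sale 8): sell min(8,30)=8. stock: 30 - 8 = 22. total_sold = 33
  Event 5 (sale 10): sell min(10,22)=10. stock: 22 - 10 = 12. total_sold = 43
  Event 6 (sale 25): sell min(25,12)=12. stock: 12 - 12 = 0. total_sold = 55
  Event 7 (sale 20): sell min(20,0)=0. stock: 0 - 0 = 0. total_sold = 55
  Event 8 (restock 35): 0 + 35 = 35
  Event 9 (sale 5): sell min(5,35)=5. stock: 35 - 5 = 30. total_sold = 60
  Event 10 (sale 3): sell min(3,30)=3. stock: 30 - 3 = 27. total_sold = 63
Final: stock = 27, total_sold = 63

Checking against threshold 9:
  After event 1: stock=31 > 9
  After event 2: stock=6 <= 9 -> ALERT
  After event 3: stock=30 > 9
  After event 4: stock=22 > 9
  After event 5: stock=12 > 9
  After event 6: stock=0 <= 9 -> ALERT
  After event 7: stock=0 <= 9 -> ALERT
  After event 8: stock=35 > 9
  After event 9: stock=30 > 9
  After event 10: stock=27 > 9
Alert events: [2, 6, 7]. Count = 3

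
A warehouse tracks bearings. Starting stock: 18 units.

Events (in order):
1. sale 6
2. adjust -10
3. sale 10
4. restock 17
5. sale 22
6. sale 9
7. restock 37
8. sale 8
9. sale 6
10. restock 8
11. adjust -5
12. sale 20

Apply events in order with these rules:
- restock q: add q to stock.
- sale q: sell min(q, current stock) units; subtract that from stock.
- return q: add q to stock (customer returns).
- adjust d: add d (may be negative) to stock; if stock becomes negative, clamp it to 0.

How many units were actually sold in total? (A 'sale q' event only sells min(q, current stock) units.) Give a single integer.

Processing events:
Start: stock = 18
  Event 1 (sale 6): sell min(6,18)=6. stock: 18 - 6 = 12. total_sold = 6
  Event 2 (adjust -10): 12 + -10 = 2
  Event 3 (sale 10): sell min(10,2)=2. stock: 2 - 2 = 0. total_sold = 8
  Event 4 (restock 17): 0 + 17 = 17
  Event 5 (sale 22): sell min(22,17)=17. stock: 17 - 17 = 0. total_sold = 25
  Event 6 (sale 9): sell min(9,0)=0. stock: 0 - 0 = 0. total_sold = 25
  Event 7 (restock 37): 0 + 37 = 37
  Event 8 (sale 8): sell min(8,37)=8. stock: 37 - 8 = 29. total_sold = 33
  Event 9 (sale 6): sell min(6,29)=6. stock: 29 - 6 = 23. total_sold = 39
  Event 10 (restock 8): 23 + 8 = 31
  Event 11 (adjust -5): 31 + -5 = 26
  Event 12 (sale 20): sell min(20,26)=20. stock: 26 - 20 = 6. total_sold = 59
Final: stock = 6, total_sold = 59

Answer: 59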